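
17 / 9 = 1.89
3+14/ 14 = 4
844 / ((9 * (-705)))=-844 / 6345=-0.13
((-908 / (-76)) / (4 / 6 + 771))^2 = 463761 / 1934680225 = 0.00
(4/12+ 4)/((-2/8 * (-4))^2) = 13/3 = 4.33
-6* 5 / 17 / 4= -15 / 34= -0.44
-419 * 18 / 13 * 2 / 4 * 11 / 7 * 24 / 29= -995544 / 2639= -377.24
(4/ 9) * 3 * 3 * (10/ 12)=10/ 3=3.33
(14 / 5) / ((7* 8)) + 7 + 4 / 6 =463 / 60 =7.72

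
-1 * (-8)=8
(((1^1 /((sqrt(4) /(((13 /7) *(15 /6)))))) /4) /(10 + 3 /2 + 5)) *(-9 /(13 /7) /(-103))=15 /9064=0.00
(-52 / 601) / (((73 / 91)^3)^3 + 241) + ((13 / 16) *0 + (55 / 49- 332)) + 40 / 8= -247572783312090408870646895 / 759710234551576815103709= -325.88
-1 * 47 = -47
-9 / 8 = -1.12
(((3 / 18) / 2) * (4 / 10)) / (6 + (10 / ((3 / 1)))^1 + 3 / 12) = 2 / 575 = 0.00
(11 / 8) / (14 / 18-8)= -99 / 520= -0.19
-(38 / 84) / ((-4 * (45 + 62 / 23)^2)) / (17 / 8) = 10051 / 429617013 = 0.00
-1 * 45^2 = -2025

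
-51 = -51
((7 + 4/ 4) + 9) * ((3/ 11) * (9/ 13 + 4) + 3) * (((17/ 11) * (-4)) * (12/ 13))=-8489664/ 20449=-415.16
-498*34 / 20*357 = -1511181 / 5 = -302236.20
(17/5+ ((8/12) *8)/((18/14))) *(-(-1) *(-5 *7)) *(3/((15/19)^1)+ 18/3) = -349517/135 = -2589.01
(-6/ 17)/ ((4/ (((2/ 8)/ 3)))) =-1/ 136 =-0.01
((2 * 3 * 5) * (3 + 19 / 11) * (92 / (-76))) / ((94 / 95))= -89700 / 517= -173.50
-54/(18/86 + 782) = -2322/33635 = -0.07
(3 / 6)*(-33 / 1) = -33 / 2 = -16.50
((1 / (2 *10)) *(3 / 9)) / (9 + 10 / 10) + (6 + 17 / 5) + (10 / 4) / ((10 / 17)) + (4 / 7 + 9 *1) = 23.22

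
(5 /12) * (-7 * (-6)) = 35 /2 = 17.50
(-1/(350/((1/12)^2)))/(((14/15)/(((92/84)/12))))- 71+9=-734952983/11854080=-62.00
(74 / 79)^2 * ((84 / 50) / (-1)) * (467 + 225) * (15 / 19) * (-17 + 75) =-27692876736 / 592895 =-46707.89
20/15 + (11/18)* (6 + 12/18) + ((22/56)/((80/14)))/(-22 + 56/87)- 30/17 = 496612897/136451520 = 3.64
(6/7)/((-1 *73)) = -6/511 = -0.01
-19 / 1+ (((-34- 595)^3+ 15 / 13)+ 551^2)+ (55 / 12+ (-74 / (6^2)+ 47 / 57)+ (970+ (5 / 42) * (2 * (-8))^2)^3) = 6888703661777125 / 9149868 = 752874649.31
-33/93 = -11/31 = -0.35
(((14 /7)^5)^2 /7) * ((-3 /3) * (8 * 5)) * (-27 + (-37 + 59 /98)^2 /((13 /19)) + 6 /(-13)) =-2440372869120 /218491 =-11169214.61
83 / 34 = 2.44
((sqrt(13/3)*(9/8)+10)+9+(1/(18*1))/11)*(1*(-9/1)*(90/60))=-11289/44- 81*sqrt(39)/16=-288.18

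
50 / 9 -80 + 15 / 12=-2635 / 36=-73.19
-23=-23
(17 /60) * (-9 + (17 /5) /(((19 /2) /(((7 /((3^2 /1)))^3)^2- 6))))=-3.14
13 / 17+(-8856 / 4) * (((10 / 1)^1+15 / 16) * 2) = -3293273 / 68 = -48430.49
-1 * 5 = -5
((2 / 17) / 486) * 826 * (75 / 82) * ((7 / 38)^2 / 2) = 505925 / 163047816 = 0.00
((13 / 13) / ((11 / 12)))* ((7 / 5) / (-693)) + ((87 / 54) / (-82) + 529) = 472366907 / 892980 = 528.98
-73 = -73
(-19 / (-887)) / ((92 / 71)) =1349 / 81604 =0.02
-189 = -189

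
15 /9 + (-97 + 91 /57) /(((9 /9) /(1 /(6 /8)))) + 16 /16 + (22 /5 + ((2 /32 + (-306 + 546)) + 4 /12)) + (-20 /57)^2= 31289413 /259920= 120.38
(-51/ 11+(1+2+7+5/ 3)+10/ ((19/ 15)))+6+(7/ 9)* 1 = 40823/ 1881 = 21.70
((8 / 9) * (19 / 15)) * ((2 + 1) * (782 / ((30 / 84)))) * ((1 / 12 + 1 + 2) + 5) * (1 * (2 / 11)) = 80708656 / 7425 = 10869.85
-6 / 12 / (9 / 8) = -4 / 9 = -0.44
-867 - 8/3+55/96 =-869.09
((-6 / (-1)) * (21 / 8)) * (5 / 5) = 63 / 4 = 15.75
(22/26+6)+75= 1064/13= 81.85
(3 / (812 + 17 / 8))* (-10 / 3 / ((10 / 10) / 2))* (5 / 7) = -800 / 45591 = -0.02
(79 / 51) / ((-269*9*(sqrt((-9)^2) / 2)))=-158 / 1111239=-0.00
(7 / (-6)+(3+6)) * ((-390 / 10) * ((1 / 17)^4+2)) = -611.00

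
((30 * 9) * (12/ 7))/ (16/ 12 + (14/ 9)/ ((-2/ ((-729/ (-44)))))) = -85536/ 2135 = -40.06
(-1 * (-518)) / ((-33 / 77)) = -3626 / 3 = -1208.67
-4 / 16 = -1 / 4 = -0.25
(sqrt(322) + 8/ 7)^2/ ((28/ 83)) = 332 * sqrt(322)/ 49 + 657443/ 686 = 1079.95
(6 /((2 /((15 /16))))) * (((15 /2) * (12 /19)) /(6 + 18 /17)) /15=153 /1216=0.13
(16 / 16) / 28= 1 / 28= 0.04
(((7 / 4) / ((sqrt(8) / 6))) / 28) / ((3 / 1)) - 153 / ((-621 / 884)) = sqrt(2) / 32 + 15028 / 69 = 217.84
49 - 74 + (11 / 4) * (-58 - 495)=-6183 / 4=-1545.75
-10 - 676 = -686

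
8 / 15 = 0.53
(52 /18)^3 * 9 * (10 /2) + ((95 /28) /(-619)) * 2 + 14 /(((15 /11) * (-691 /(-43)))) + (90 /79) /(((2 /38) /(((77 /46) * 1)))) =4943354180178893 /4406630972310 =1121.80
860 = 860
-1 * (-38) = 38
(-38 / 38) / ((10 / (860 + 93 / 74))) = -63733 / 740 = -86.13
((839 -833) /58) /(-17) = -3 /493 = -0.01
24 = 24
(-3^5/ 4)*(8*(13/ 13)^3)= -486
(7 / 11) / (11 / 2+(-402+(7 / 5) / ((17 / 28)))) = -1190 / 737143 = -0.00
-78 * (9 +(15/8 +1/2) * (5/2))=-9321/8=-1165.12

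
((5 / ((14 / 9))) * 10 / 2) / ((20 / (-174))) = -139.82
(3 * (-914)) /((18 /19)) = -8683 /3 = -2894.33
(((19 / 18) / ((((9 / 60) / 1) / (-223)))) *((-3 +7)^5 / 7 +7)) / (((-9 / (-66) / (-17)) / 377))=6410193483980 / 567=11305455880.04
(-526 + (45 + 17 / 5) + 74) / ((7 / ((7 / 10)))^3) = -1009 / 2500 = -0.40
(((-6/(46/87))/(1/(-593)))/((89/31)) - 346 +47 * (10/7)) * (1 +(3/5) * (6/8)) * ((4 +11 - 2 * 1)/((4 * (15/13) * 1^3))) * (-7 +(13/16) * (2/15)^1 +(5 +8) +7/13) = 115670641942661/2063376000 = 56058.93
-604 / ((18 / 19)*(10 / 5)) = -2869 / 9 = -318.78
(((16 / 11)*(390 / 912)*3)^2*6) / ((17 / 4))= 3650400 / 742577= 4.92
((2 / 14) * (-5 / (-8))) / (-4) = -5 / 224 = -0.02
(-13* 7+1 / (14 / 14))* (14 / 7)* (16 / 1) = -2880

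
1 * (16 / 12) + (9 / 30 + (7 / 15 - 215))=-2129 / 10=-212.90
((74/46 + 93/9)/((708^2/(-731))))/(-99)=75293/428016798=0.00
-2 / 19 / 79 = -2 / 1501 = -0.00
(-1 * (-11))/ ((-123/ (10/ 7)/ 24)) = -880/ 287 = -3.07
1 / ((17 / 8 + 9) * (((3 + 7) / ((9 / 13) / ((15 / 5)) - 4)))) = -196 / 5785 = -0.03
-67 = -67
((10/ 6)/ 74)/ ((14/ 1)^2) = 5/ 43512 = 0.00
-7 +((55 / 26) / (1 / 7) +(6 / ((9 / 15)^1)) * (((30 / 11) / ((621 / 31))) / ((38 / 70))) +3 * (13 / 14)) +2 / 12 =104470375 / 7873866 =13.27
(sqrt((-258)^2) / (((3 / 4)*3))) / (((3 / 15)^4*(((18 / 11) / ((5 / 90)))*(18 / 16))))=4730000 / 2187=2162.78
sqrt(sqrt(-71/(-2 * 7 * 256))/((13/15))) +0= 14^(3/4) * sqrt(195) * 71^(1/4)/728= 0.40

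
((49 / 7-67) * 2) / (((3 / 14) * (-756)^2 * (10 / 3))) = -1 / 3402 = -0.00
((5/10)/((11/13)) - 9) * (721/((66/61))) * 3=-8136485/484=-16810.92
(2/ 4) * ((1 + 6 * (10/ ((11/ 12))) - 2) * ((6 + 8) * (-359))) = -1781717/ 11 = -161974.27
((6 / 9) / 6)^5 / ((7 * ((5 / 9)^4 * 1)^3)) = 4782969 / 1708984375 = 0.00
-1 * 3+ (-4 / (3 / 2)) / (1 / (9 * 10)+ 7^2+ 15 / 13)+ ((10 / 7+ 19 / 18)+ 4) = 25373107 / 7395318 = 3.43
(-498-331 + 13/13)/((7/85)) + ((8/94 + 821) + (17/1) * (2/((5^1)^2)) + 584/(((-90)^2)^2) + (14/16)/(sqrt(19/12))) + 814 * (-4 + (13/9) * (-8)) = -21893.37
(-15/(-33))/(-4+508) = 5/5544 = 0.00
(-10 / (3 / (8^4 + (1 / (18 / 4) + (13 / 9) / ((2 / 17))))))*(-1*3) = 41085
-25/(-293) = 25/293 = 0.09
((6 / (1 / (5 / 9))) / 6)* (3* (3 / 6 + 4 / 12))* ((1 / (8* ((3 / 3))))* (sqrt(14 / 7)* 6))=25* sqrt(2) / 24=1.47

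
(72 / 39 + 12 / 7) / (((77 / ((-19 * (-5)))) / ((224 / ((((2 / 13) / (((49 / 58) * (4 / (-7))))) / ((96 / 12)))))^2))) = 1284955176960 / 9251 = 138899057.07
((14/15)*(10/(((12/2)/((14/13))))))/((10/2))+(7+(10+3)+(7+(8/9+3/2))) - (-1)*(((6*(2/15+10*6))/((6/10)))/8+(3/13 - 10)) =55646/585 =95.12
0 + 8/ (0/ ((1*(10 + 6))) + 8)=1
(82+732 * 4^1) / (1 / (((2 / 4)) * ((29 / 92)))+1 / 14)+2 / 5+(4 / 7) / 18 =469.55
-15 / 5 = -3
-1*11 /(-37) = 11 /37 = 0.30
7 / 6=1.17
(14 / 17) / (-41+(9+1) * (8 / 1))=0.02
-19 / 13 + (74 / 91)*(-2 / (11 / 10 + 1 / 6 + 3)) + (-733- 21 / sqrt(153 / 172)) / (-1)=14*sqrt(731) / 17 + 1064565 / 1456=753.42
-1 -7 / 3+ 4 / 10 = -44 / 15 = -2.93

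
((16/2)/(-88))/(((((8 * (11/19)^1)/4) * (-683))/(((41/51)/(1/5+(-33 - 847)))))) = -3895/37081748814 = -0.00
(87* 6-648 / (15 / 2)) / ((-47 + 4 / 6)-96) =-6534 / 2135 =-3.06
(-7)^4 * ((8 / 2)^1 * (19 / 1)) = 182476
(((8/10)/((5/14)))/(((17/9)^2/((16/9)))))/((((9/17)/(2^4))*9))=14336/3825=3.75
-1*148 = -148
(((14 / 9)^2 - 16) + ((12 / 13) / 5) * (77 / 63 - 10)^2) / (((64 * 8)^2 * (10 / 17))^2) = 15317 / 565325070336000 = 0.00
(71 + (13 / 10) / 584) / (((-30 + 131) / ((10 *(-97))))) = -40221341 / 58984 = -681.90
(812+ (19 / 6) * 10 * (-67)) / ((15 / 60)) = -15716 / 3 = -5238.67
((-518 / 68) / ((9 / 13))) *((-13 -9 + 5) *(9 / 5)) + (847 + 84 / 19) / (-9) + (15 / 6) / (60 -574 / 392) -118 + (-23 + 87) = 527299133 / 2802690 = 188.14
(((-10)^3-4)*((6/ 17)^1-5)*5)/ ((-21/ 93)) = -12293980/ 119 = -103310.76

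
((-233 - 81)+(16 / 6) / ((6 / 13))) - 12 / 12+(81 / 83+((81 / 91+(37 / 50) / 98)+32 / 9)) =-4818553531 / 15861300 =-303.79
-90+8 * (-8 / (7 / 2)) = -108.29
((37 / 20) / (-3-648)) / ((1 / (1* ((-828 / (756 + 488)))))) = 2553 / 1349740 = 0.00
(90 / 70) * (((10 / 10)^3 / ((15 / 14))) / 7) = 6 / 35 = 0.17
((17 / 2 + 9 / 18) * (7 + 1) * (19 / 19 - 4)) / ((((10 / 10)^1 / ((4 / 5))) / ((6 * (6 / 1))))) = -31104 / 5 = -6220.80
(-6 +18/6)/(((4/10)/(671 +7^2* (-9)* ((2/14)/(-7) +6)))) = 14745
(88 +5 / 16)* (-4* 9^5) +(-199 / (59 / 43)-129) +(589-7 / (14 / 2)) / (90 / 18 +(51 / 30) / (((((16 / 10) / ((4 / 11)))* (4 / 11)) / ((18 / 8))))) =-2328476774663 / 111628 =-20859253.72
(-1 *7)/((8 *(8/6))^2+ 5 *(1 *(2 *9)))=-9/262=-0.03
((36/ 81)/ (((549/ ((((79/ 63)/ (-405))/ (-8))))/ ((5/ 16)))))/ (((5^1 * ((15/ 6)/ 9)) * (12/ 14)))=79/ 960530400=0.00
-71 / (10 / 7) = -497 / 10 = -49.70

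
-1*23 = -23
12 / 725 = 0.02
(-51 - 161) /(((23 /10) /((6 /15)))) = -848 /23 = -36.87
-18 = -18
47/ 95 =0.49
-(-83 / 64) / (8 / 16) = 83 / 32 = 2.59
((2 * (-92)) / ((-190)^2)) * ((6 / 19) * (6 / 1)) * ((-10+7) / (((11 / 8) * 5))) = 39744 / 9431125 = 0.00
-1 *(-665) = 665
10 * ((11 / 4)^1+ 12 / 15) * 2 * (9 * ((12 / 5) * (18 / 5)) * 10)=276048 / 5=55209.60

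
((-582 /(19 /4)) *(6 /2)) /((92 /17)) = -29682 /437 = -67.92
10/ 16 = 5/ 8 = 0.62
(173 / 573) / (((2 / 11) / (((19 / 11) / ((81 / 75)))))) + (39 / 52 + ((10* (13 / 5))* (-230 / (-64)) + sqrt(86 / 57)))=sqrt(4902) / 57 + 23972197 / 247536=98.07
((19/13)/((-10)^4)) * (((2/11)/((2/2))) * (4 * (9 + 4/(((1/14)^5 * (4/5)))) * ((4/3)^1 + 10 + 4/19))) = 884723441/268125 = 3299.67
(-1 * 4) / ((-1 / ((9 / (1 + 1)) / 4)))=9 / 2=4.50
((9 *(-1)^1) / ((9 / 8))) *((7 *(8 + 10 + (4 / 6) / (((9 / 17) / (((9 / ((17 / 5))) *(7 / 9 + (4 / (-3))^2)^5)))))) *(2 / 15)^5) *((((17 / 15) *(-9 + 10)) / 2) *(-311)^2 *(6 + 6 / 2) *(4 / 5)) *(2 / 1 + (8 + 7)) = -6767454149363869696 / 1121008359375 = -6036934.60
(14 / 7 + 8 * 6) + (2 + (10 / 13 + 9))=803 / 13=61.77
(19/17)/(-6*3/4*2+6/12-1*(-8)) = -38/17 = -2.24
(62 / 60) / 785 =31 / 23550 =0.00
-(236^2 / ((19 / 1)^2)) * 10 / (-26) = 278480 / 4693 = 59.34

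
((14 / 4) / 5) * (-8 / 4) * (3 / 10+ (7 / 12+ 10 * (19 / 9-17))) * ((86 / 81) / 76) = 2.89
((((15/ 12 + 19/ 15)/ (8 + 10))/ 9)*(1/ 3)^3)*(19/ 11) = 2869/ 2886840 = 0.00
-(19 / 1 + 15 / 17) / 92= -169 / 782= -0.22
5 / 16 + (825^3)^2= 5044796753906250005 / 16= 315299797119140625.31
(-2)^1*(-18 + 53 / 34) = 559 / 17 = 32.88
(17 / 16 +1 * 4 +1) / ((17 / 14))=679 / 136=4.99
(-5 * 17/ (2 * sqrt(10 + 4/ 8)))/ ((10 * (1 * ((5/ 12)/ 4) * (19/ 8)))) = -544 * sqrt(42)/ 665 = -5.30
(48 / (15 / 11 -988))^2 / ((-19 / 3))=-836352 / 2237964571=-0.00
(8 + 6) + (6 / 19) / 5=1336 / 95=14.06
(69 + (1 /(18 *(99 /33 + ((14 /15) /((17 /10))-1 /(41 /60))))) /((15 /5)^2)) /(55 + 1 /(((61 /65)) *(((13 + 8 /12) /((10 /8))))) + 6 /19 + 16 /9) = 1544346876754 /1279985470491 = 1.21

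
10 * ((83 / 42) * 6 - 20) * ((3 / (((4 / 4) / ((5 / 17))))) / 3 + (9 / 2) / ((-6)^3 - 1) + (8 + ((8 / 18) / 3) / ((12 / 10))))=-476719595 / 697221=-683.74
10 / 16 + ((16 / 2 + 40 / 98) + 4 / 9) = 9.48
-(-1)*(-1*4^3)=-64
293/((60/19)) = 5567/60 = 92.78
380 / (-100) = -19 / 5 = -3.80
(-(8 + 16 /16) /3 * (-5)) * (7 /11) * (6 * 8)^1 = 5040 /11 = 458.18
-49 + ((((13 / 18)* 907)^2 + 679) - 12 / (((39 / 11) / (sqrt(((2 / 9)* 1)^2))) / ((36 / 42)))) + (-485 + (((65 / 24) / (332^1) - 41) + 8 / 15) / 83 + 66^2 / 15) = 3489780825093877 / 8124611040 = 429532.05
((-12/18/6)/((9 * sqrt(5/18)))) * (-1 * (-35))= -7 * sqrt(10)/27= -0.82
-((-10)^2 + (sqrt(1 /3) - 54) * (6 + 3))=386 - 3 * sqrt(3)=380.80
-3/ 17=-0.18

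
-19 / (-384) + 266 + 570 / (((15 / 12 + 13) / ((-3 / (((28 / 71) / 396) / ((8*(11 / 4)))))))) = -7125003899 / 2688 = -2650671.09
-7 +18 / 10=-26 / 5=-5.20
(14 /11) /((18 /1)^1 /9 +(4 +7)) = 14 /143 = 0.10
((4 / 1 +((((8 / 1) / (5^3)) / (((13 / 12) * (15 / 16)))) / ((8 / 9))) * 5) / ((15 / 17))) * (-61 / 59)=-7337812 / 1438125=-5.10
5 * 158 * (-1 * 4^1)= -3160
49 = 49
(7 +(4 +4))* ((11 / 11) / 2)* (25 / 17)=375 / 34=11.03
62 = 62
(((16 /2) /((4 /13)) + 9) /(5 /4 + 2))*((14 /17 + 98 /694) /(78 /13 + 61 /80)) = 63739200 /41487667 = 1.54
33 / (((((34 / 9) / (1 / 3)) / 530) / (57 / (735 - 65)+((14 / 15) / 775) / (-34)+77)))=3570315443013 / 30012650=118960.35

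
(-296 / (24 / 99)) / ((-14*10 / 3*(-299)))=-3663 / 41860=-0.09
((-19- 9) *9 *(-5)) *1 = 1260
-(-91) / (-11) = -91 / 11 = -8.27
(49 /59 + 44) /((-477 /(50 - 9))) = -108445 /28143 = -3.85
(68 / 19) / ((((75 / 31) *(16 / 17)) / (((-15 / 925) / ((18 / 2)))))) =-8959 / 3163500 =-0.00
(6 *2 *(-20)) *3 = -720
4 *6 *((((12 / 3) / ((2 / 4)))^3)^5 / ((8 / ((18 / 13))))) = 1899956092796928 / 13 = 146150468676686.77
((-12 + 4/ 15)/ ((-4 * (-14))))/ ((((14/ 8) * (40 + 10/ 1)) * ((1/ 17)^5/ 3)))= -62473708/ 6125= -10199.79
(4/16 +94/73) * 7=3143/292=10.76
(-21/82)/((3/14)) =-49/41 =-1.20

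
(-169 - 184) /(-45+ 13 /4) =1412 /167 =8.46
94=94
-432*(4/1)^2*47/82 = -162432/41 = -3961.76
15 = 15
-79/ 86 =-0.92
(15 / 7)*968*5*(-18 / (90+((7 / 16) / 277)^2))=-25668981043200 / 12374853463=-2074.29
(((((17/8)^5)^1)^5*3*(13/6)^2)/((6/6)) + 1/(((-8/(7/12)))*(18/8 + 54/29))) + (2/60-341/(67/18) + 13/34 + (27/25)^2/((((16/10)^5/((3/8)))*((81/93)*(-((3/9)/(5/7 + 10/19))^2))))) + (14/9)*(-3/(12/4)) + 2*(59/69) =1077836647529484965938705683150916308801424181/501042016141675354934801658575585280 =2151190145.35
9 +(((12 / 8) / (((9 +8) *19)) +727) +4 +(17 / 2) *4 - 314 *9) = -1325589 / 646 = -2052.00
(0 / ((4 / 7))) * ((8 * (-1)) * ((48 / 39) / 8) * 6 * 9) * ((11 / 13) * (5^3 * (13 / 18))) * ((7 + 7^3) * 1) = 0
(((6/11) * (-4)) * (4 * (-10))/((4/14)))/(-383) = -3360/4213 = -0.80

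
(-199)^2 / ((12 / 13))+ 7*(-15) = 513553 / 12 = 42796.08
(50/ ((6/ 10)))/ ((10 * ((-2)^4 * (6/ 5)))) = 125/ 288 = 0.43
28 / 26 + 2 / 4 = 41 / 26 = 1.58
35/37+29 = 1108/37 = 29.95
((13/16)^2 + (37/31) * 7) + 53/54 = 2141965/214272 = 10.00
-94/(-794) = 47/397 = 0.12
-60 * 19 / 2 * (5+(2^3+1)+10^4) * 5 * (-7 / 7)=28539900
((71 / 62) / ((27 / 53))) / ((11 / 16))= 30104 / 9207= 3.27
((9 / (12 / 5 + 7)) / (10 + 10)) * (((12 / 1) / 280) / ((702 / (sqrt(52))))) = sqrt(13) / 171080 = 0.00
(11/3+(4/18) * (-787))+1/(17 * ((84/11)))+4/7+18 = -653923/4284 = -152.64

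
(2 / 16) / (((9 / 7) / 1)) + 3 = 223 / 72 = 3.10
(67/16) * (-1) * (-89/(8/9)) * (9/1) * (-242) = -58443363/64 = -913177.55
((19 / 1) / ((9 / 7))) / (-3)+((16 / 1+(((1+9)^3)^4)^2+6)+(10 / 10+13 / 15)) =135000000000000000000002557 / 135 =1000000000000000000000019.00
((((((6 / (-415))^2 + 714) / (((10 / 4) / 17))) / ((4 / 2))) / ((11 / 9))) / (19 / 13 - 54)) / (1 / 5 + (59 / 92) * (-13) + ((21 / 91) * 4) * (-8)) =428291831448 / 175843275025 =2.44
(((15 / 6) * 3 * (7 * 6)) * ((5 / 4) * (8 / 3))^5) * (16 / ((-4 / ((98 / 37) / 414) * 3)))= -686000000 / 620379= -1105.78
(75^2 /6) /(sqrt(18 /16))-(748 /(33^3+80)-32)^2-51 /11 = -14659132720515 /14269467179+625 *sqrt(2) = -143.42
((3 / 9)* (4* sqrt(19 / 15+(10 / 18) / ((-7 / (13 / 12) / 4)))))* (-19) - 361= -361 - 152* sqrt(22890) / 945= -385.34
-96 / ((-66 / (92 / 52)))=368 / 143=2.57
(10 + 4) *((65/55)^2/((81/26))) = 61516/9801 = 6.28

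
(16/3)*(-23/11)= -11.15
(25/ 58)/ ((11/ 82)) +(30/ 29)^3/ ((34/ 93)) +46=238259103/ 4560743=52.24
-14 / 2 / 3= -7 / 3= -2.33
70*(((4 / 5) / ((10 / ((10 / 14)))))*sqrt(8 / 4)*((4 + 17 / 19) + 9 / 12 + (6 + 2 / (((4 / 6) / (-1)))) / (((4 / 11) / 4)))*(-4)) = -11748*sqrt(2) / 19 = -874.43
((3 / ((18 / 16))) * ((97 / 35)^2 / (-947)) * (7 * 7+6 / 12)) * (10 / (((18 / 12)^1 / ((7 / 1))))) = -1655984 / 33145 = -49.96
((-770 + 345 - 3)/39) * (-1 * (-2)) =-21.95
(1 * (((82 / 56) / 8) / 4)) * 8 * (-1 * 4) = -41 / 28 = -1.46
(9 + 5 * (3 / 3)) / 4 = 7 / 2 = 3.50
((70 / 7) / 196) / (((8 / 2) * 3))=5 / 1176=0.00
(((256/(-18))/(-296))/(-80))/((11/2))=-2/18315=-0.00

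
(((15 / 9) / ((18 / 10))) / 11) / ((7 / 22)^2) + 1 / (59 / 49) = 129727 / 78057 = 1.66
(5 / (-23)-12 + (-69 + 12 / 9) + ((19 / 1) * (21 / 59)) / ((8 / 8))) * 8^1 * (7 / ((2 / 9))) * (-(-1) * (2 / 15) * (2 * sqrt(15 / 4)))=-16669912 * sqrt(15) / 6785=-9515.44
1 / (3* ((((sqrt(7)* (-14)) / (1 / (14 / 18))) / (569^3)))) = -552660027* sqrt(7) / 686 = -2131488.33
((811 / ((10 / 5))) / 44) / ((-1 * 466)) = -811 / 41008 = -0.02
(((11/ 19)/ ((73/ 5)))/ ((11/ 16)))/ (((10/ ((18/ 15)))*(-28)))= -12/ 48545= -0.00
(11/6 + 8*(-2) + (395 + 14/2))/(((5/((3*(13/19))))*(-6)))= -30251/1140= -26.54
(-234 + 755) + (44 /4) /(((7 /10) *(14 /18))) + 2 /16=212201 /392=541.33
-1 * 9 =-9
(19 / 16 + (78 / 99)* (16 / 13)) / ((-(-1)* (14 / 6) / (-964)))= -274499 / 308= -891.23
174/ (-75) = -2.32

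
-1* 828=-828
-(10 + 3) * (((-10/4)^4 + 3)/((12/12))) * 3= -26247/16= -1640.44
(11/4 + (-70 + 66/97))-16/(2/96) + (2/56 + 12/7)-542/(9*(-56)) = -20331155/24444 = -831.74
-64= -64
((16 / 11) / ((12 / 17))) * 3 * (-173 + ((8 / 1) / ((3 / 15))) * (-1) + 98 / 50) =-358768 / 275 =-1304.61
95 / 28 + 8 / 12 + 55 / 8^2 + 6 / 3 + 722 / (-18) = -133831 / 4032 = -33.19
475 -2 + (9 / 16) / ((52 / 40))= 49237 / 104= 473.43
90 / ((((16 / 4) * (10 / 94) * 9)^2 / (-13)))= -28717 / 360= -79.77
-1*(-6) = 6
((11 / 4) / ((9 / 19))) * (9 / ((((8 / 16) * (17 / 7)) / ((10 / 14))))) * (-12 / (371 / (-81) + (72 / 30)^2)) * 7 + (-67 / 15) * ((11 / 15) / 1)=-20027313031 / 9137925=-2191.67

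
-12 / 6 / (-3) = 0.67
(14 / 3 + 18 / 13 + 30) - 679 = -25075 / 39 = -642.95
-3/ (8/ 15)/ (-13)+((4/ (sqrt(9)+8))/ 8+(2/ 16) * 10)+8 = 11129/ 1144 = 9.73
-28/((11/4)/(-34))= 346.18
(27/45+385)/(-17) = -1928/85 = -22.68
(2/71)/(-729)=-2/51759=-0.00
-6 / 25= -0.24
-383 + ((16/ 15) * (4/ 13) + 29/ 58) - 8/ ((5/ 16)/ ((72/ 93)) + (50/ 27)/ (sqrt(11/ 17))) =-385.13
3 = 3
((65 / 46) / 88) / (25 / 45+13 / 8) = 0.01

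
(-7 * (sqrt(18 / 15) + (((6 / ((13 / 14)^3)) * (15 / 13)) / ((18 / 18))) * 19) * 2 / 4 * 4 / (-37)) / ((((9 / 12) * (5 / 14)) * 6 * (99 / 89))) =34888 * sqrt(30) / 824175 + 3637841536 / 104618943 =35.00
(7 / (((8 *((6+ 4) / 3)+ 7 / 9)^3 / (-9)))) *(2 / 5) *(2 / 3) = -61236 / 75346115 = -0.00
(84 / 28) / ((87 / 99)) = 99 / 29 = 3.41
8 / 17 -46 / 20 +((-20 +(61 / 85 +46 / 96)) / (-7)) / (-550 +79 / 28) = -28665703 / 15627420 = -1.83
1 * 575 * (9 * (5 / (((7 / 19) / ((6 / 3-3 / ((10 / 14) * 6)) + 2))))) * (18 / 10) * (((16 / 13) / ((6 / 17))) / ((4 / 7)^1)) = 33096195 / 13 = 2545861.15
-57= -57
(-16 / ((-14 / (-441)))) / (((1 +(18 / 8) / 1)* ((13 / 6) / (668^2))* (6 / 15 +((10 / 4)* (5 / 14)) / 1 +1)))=-251884523520 / 18083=-13929354.84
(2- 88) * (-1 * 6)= 516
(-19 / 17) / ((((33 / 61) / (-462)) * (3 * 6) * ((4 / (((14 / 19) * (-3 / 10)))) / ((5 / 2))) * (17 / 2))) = -2989 / 3468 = -0.86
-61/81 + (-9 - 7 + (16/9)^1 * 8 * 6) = 5555/81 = 68.58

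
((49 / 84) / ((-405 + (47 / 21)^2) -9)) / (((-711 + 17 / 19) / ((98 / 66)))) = 319333 / 107073321520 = 0.00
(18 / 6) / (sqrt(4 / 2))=3 * sqrt(2) / 2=2.12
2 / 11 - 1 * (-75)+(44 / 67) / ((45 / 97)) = 2540353 / 33165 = 76.60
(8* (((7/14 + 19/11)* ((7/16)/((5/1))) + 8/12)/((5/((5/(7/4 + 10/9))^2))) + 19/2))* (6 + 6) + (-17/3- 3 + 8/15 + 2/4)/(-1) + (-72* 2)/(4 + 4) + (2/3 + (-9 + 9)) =1111930117/1166990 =952.82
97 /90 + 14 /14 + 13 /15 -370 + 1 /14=-23120 /63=-366.98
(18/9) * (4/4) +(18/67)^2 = 9302/4489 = 2.07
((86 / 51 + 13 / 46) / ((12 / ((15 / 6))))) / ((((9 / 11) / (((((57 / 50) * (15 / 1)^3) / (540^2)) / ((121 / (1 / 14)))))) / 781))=6231031 / 2043159552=0.00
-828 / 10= -414 / 5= -82.80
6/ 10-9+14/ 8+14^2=3787/ 20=189.35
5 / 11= 0.45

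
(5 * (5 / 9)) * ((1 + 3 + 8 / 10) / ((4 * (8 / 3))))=5 / 4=1.25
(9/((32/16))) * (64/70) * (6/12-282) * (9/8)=-45603/35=-1302.94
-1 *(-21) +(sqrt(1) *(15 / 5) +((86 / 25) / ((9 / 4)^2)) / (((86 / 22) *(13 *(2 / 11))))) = 24.07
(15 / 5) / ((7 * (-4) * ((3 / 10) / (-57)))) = 285 / 14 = 20.36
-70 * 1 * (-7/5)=98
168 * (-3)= -504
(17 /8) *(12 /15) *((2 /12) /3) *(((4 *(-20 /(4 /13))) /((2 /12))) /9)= -442 /27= -16.37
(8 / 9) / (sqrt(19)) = 8 * sqrt(19) / 171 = 0.20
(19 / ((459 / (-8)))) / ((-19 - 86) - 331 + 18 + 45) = 152 / 171207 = 0.00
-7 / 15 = -0.47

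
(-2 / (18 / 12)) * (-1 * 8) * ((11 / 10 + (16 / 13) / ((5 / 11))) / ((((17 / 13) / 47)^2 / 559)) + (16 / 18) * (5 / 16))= 228848782688 / 7803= 29328307.41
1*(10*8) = 80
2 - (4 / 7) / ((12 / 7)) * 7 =-0.33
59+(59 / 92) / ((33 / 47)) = 181897 / 3036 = 59.91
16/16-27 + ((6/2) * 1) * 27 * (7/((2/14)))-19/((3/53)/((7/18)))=205873/54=3812.46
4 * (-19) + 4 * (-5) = -96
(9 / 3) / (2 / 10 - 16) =-15 / 79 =-0.19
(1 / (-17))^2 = 1 / 289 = 0.00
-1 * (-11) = 11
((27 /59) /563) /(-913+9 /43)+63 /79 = 82137245031 /102997612750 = 0.80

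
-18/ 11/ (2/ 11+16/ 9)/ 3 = -27/ 97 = -0.28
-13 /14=-0.93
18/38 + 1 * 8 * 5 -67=-504/19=-26.53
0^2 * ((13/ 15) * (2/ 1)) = 0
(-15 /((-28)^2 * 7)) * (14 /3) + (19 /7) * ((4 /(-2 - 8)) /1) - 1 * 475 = -933153 /1960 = -476.10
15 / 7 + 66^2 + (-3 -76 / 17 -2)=4348.67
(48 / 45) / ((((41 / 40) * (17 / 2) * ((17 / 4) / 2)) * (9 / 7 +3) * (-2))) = -3584 / 533205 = -0.01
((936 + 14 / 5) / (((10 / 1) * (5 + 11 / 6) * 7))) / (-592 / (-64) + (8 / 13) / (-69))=50526216 / 237901475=0.21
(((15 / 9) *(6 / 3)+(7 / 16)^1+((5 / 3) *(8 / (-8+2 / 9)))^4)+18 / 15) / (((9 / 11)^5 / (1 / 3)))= 1262806205683 / 102079187280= 12.37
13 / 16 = 0.81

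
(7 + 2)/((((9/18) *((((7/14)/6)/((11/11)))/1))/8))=1728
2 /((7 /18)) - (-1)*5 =71 /7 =10.14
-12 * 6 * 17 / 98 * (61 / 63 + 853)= -3658400 / 343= -10665.89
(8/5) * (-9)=-72/5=-14.40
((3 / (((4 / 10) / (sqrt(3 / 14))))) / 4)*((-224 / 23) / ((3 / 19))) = -190*sqrt(42) / 23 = -53.54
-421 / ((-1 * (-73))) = -421 / 73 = -5.77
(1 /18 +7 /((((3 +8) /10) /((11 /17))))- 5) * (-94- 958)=133078 /153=869.79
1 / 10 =0.10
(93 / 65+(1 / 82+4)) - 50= -237489 / 5330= -44.56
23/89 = 0.26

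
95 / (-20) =-19 / 4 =-4.75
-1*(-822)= 822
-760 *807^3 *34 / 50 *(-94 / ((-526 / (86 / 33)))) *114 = -208589776748864352 / 14465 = -14420309488341.81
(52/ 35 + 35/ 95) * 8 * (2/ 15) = 6576/ 3325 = 1.98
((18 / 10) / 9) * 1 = 1 / 5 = 0.20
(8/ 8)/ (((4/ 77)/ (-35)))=-2695/ 4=-673.75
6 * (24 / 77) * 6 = 864 / 77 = 11.22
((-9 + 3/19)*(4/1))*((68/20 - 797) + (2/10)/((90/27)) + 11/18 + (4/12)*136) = 37678816/1425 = 26441.27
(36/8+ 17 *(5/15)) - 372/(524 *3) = 7805/786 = 9.93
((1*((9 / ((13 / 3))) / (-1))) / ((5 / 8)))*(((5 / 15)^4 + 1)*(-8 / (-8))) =-656 / 195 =-3.36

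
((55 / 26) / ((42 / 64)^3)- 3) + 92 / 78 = 681943 / 120393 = 5.66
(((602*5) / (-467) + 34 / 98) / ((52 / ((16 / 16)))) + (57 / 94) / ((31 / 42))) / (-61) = -1221003645 / 105756164332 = -0.01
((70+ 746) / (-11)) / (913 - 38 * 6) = -0.11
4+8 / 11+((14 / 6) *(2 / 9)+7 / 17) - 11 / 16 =401501 / 80784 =4.97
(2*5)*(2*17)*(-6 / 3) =-680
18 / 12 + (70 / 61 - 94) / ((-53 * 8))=11115 / 6466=1.72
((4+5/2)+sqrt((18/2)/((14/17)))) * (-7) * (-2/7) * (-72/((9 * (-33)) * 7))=8 * sqrt(238)/539+104/231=0.68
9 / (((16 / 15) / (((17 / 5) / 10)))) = 459 / 160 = 2.87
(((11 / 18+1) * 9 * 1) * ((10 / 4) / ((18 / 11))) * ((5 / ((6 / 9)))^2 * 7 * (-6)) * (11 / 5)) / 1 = -1842225 / 16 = -115139.06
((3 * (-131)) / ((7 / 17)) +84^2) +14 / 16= 341737 / 56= 6102.45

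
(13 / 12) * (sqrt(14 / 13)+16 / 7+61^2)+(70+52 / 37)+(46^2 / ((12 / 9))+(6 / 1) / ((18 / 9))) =sqrt(182) / 12+17699951 / 3108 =5696.09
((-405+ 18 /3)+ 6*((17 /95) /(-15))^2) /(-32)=12.47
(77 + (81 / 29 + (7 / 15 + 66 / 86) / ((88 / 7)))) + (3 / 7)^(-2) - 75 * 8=-635368499 / 1234530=-514.66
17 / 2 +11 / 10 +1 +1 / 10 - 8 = 2.70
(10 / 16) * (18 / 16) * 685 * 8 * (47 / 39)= 482925 / 104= 4643.51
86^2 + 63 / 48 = 118357 / 16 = 7397.31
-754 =-754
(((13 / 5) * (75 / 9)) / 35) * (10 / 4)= 65 / 42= 1.55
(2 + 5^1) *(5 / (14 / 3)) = 15 / 2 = 7.50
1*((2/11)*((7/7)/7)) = 2/77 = 0.03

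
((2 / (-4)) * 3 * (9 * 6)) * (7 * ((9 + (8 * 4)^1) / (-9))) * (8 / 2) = 10332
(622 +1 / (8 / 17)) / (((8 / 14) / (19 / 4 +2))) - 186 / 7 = 6581931 / 896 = 7345.91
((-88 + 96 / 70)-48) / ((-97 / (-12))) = -56544 / 3395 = -16.66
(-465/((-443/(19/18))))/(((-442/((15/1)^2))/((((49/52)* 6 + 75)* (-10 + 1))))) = 4168573875/10181912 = 409.41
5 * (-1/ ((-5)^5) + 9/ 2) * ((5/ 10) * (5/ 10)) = 28127/ 5000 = 5.63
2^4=16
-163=-163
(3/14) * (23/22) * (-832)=-14352/77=-186.39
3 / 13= 0.23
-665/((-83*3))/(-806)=-665/200694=-0.00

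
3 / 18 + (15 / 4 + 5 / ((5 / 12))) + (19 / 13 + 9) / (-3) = 1939 / 156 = 12.43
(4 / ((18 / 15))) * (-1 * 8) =-80 / 3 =-26.67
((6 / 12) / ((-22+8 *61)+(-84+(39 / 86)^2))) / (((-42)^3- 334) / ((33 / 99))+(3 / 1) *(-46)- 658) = -1849 / 316688446583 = -0.00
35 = 35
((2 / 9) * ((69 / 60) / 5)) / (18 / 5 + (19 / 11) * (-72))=-253 / 597780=-0.00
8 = 8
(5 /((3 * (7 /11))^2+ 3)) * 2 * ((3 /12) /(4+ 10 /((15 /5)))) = 55 /1072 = 0.05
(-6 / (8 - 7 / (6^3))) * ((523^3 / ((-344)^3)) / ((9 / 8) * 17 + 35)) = 11587509027 / 236992239404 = 0.05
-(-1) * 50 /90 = 5 /9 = 0.56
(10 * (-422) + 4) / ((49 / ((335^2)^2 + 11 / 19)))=-1008865872911376 / 931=-1083636813009.00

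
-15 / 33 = -5 / 11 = -0.45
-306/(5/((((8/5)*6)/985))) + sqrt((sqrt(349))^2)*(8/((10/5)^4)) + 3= 59187/24625 + sqrt(349)/2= 11.74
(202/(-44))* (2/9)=-101/99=-1.02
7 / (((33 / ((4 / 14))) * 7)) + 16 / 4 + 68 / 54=5.27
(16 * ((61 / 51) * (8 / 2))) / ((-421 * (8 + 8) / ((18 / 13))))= -1464 / 93041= -0.02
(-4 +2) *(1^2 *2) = -4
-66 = -66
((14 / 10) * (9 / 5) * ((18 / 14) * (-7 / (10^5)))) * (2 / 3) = -189 / 1250000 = -0.00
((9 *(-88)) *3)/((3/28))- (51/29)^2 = -22179.09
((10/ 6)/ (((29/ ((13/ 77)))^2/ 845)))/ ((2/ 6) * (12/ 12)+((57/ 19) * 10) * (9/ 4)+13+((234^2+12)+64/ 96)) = 1428050/ 1640972751033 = 0.00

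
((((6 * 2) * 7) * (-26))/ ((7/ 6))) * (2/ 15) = -1248/ 5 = -249.60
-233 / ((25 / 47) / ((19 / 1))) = -208069 / 25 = -8322.76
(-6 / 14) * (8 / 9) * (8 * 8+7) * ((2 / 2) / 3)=-568 / 63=-9.02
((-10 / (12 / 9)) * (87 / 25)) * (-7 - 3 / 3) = 1044 / 5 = 208.80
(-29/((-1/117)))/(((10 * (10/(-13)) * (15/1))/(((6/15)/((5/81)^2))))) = -96466383/31250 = -3086.92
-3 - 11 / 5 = -26 / 5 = -5.20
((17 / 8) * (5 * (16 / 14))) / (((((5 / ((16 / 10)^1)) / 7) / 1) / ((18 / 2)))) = 1224 / 5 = 244.80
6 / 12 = 1 / 2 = 0.50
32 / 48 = 2 / 3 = 0.67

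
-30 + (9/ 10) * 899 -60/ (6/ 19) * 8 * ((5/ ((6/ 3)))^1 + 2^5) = -516609/ 10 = -51660.90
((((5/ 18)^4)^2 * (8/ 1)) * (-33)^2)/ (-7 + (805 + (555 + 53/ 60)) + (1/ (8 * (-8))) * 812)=236328125/ 1026383695002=0.00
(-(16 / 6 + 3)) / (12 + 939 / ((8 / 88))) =-0.00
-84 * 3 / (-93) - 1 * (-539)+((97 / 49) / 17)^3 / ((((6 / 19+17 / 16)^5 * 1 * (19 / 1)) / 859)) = 125355938647516640148699291 / 231401842636703275415053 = 541.72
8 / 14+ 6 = 46 / 7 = 6.57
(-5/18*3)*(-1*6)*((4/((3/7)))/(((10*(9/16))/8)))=1792/27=66.37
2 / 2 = 1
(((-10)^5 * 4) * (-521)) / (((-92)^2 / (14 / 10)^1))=18235000 / 529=34470.70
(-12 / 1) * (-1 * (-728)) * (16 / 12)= -11648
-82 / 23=-3.57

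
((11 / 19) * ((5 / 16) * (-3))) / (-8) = 165 / 2432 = 0.07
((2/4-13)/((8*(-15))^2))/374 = -1/430848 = -0.00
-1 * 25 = -25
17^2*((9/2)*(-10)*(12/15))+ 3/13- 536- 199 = -11138.77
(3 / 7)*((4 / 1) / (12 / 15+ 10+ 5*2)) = 15 / 182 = 0.08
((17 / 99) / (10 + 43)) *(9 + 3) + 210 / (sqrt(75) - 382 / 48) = 1684114252 / 11751531 + 604800 *sqrt(3) / 6719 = 299.22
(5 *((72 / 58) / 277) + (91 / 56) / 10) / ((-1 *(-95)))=0.00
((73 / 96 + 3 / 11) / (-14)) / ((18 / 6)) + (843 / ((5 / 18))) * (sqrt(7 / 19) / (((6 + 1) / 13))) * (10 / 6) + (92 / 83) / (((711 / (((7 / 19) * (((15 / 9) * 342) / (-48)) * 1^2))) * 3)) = -23444581 / 872448192 + 65754 * sqrt(133) / 133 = 5701.57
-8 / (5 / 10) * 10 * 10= -1600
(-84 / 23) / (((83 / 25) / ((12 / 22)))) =-12600 / 20999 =-0.60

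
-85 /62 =-1.37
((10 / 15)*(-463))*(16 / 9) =-548.74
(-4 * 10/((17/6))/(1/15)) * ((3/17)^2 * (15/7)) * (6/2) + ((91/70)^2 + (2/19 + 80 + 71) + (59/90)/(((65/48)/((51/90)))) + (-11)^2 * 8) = 41232986717177/38225596500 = 1078.67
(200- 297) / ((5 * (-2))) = 97 / 10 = 9.70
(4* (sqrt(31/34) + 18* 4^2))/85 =2* sqrt(1054)/1445 + 1152/85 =13.60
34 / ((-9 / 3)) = -34 / 3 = -11.33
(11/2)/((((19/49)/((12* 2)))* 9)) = 37.82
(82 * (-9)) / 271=-738 / 271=-2.72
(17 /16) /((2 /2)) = 17 /16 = 1.06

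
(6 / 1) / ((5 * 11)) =6 / 55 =0.11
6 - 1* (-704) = 710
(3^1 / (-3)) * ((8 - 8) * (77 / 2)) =0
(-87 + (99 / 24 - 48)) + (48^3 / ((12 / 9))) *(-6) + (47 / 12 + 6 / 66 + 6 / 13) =-497790.41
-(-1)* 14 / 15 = 14 / 15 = 0.93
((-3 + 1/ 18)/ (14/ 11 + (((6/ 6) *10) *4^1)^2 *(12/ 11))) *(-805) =1.36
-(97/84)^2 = -9409/7056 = -1.33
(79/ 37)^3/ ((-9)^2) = 493039/ 4102893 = 0.12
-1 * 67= -67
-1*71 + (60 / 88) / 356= -556057 / 7832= -71.00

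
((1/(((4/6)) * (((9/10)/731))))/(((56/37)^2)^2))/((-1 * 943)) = -6850058455/27821789184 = -0.25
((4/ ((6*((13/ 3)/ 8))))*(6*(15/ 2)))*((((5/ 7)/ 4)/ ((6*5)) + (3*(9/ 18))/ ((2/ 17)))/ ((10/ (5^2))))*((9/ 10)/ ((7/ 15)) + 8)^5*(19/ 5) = 31691371344137745/ 48941984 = 647529355.25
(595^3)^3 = 9346579224852489607421875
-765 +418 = -347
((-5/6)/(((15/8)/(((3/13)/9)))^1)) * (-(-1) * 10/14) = -20/2457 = -0.01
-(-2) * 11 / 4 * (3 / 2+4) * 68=2057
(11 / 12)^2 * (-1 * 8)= -121 / 18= -6.72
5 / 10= 1 / 2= 0.50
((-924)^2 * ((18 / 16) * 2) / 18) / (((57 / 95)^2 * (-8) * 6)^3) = -92640625 / 4478976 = -20.68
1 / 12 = 0.08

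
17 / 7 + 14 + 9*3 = 304 / 7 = 43.43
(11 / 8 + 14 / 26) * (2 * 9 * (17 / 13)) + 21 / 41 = 1262523 / 27716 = 45.55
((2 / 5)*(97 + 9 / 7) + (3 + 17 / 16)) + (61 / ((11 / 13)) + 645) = 760.47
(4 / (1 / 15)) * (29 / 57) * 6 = 3480 / 19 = 183.16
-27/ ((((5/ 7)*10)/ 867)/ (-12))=983178/ 25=39327.12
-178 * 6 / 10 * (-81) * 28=1211112 / 5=242222.40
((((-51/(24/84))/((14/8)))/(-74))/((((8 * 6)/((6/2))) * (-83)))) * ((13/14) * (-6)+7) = -255/171976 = -0.00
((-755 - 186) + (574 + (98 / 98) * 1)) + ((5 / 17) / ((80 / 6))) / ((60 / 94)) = -497713 / 1360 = -365.97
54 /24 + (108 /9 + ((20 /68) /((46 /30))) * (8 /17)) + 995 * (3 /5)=16254315 /26588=611.34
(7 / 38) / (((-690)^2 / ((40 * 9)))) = 7 / 50255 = 0.00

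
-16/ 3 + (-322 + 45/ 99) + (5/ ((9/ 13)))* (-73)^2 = 3777874/ 99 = 38160.34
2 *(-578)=-1156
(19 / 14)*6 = 57 / 7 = 8.14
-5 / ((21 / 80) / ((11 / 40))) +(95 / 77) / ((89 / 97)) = -11435 / 2937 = -3.89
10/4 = 5/2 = 2.50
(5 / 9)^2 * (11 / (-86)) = -275 / 6966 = -0.04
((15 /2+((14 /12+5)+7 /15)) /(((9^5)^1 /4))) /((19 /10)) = 1696 /3365793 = 0.00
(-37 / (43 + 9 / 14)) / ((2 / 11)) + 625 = 379026 / 611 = 620.34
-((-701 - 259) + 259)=701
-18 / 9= -2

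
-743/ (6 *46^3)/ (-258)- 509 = -76694148409/ 150676128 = -509.00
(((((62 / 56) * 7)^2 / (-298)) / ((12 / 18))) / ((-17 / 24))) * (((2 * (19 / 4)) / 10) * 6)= 2.43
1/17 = 0.06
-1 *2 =-2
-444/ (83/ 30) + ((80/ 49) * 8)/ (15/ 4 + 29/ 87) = -31343880/ 199283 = -157.28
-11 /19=-0.58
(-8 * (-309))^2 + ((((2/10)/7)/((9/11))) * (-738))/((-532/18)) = 28445703579/4655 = 6110784.87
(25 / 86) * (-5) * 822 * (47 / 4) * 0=0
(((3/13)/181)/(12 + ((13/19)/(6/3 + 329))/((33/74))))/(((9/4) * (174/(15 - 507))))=-276716/2073244771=-0.00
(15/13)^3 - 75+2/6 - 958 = -6796181/6591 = -1031.13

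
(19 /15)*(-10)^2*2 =760 /3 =253.33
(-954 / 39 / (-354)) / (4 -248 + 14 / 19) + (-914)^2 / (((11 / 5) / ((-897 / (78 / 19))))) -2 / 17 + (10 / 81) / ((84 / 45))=-5197803681212948339 / 62646775191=-82970011.87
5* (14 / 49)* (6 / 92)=15 / 161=0.09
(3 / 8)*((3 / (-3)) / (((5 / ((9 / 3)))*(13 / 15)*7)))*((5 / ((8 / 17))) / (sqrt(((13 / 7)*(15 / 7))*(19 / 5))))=-765*sqrt(741) / 205504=-0.10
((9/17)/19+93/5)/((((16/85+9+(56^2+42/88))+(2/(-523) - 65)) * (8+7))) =230764336/572454407365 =0.00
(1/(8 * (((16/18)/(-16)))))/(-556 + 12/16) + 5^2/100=2257/8884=0.25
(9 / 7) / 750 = 3 / 1750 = 0.00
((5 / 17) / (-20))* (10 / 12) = -5 / 408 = -0.01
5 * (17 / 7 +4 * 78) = 11005 / 7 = 1572.14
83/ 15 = 5.53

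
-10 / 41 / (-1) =10 / 41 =0.24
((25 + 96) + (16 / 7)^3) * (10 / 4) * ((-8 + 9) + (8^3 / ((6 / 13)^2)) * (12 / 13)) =737715.60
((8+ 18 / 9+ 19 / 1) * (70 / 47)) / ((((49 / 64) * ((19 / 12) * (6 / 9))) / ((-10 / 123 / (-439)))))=1113600 / 112511749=0.01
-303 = -303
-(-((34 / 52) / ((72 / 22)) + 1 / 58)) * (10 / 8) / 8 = 29455 / 868608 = 0.03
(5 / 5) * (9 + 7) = 16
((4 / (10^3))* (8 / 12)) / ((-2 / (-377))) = 377 / 750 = 0.50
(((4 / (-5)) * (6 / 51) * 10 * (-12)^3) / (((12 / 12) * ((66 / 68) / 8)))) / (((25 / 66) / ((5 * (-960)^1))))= -169869312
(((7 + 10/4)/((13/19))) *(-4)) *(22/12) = -3971/39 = -101.82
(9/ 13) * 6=54/ 13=4.15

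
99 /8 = 12.38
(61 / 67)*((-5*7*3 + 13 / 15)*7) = -666974 / 1005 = -663.66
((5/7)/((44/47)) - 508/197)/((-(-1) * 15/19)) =-697737/303380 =-2.30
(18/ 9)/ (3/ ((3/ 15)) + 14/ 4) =4/ 37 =0.11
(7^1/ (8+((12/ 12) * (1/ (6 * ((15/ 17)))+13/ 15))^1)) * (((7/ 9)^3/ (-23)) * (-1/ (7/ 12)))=2744/ 101223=0.03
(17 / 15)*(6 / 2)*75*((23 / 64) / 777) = 1955 / 16576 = 0.12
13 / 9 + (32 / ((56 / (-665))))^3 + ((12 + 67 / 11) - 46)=-5432330620 / 99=-54872026.46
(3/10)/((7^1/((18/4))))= 27/140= 0.19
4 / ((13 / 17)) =68 / 13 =5.23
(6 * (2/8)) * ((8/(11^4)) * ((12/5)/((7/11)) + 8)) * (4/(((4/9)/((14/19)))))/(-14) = -44496/9736265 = -0.00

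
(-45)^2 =2025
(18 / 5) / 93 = 6 / 155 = 0.04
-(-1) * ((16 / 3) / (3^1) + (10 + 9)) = 187 / 9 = 20.78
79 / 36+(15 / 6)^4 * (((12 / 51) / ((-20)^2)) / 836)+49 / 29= 922081085 / 237397248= 3.88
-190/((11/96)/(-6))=109440/11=9949.09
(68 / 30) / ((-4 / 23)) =-391 / 30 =-13.03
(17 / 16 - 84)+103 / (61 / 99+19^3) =-450502601 / 5432816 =-82.92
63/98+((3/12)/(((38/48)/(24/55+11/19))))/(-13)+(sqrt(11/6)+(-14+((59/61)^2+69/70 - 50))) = -413207013486/6723121405+sqrt(66)/6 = -60.11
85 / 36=2.36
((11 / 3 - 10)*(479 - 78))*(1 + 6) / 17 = -53333 / 51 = -1045.75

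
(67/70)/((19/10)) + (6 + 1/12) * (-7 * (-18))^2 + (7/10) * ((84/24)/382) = 98136371877/1016120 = 96579.51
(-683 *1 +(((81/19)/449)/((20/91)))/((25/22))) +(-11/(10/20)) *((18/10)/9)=-1465971269/2132750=-687.36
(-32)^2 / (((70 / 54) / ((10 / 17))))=55296 / 119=464.67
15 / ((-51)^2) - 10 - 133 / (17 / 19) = -137542 / 867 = -158.64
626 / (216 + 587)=626 / 803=0.78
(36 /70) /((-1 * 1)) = -18 /35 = -0.51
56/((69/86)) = 4816/69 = 69.80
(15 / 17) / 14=15 / 238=0.06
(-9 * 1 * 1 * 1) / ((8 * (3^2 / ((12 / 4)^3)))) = -27 / 8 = -3.38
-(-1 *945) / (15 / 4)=252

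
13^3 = 2197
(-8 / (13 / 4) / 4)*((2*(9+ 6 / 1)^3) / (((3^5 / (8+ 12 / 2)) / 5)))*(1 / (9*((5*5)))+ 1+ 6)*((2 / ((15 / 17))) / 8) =-7501760 / 3159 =-2374.73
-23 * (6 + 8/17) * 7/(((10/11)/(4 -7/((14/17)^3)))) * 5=46545675/952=48892.52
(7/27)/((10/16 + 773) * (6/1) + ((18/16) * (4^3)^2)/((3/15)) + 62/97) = 2716/290000709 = 0.00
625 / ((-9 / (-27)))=1875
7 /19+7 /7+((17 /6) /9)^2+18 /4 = 330625 /55404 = 5.97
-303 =-303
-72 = -72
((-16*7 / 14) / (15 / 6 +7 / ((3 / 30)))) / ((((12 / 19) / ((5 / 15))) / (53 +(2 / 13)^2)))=-7828 / 2535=-3.09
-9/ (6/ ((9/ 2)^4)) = -19683/ 32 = -615.09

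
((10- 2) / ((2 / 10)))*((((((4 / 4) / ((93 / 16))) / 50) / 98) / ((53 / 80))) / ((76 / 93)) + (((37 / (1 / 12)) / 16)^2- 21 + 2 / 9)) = 26619810659 / 888174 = 29971.39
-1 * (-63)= 63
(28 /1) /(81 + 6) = 28 /87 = 0.32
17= 17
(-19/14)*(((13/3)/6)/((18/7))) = -247/648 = -0.38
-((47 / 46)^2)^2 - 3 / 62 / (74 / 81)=-5868999559 / 5135642032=-1.14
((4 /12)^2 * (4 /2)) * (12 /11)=8 /33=0.24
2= 2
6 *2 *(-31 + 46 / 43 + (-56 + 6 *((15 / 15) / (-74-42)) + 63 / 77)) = -14018298 / 13717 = -1021.97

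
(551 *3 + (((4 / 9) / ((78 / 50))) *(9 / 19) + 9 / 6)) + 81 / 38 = 1227664 / 741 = 1656.77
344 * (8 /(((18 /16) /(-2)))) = -4892.44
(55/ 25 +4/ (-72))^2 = 37249/ 8100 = 4.60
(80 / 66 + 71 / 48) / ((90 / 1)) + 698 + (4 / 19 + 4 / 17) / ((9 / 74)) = 10770296743 / 15348960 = 701.70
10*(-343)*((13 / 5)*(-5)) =44590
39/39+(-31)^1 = -30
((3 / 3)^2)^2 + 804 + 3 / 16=12883 / 16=805.19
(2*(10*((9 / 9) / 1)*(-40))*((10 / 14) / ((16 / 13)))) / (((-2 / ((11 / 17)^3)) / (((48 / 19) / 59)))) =103818000 / 38552311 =2.69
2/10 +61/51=356/255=1.40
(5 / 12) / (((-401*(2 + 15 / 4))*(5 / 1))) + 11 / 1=304358 / 27669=11.00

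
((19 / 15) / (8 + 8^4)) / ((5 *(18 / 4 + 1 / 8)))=1 / 74925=0.00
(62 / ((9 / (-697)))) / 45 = -43214 / 405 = -106.70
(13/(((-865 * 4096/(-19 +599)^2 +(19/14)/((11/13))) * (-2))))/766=4209205/4428795222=0.00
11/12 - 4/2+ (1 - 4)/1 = -49/12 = -4.08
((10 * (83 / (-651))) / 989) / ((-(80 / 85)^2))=119935 / 82411392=0.00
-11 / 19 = -0.58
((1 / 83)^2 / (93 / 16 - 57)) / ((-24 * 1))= 2 / 16926273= 0.00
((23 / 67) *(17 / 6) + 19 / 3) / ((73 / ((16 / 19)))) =0.08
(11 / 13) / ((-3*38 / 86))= -473 / 741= -0.64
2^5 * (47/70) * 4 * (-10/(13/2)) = -12032/91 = -132.22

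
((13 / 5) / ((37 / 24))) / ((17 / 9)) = 2808 / 3145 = 0.89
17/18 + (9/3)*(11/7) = 713/126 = 5.66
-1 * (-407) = 407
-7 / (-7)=1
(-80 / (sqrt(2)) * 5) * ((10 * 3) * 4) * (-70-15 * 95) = 50741982.62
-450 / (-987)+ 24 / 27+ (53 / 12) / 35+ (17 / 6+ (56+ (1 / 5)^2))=17867959 / 296100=60.34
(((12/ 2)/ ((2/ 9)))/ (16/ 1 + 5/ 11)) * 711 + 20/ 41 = 8661467/ 7421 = 1167.16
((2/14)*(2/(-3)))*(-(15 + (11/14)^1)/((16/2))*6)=221/196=1.13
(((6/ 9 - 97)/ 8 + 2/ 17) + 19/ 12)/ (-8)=1.29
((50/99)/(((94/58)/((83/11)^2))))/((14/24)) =39956200/1313697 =30.42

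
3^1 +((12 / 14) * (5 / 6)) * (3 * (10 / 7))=297 / 49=6.06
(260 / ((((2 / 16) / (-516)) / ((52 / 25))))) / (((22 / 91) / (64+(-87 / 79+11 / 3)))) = -2670751096832 / 4345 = -614672289.26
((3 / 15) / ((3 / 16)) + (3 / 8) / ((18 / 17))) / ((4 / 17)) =5797 / 960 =6.04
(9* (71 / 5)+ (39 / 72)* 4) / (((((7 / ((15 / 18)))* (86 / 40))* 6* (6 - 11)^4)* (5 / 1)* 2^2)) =557 / 5805000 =0.00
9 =9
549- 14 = 535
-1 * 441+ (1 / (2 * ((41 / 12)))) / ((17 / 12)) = -307305 / 697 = -440.90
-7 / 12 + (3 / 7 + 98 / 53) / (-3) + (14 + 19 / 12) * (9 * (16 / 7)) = 1421207 / 4452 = 319.23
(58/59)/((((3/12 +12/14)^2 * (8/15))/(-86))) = -7332360/56699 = -129.32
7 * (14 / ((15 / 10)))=196 / 3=65.33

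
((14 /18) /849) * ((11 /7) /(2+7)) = 0.00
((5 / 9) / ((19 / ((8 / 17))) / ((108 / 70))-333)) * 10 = -2400 / 132551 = -0.02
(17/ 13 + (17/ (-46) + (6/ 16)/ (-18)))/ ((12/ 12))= 13165/ 14352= 0.92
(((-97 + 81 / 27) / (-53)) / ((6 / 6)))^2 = 8836 / 2809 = 3.15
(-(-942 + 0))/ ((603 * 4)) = 0.39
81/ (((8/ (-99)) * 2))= -8019/ 16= -501.19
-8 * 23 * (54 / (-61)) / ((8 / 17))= 21114 / 61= 346.13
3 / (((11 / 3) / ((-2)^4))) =144 / 11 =13.09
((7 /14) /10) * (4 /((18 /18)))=1 /5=0.20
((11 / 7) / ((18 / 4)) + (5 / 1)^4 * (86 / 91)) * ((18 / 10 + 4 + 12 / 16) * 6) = 4529194 / 195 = 23226.64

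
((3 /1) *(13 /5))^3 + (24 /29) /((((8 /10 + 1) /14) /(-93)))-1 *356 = -480.07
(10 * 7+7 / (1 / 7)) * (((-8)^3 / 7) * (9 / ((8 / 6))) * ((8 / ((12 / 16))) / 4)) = -156672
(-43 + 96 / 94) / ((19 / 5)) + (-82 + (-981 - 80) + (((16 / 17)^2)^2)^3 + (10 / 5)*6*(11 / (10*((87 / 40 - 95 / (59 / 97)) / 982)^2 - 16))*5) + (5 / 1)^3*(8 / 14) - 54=-12100687951532246608277312739343522 / 10271974606803382402220497900687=-1178.03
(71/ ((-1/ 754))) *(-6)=321204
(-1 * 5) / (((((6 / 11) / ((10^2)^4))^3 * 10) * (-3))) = 83187500000000000000000000 / 81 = 1027006172839506172839506.00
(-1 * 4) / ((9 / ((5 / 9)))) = -20 / 81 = -0.25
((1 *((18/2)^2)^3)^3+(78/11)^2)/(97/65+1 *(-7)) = -1180494306610898482125/43318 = -27251819257835045.06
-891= -891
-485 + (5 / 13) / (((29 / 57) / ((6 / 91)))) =-16637185 / 34307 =-484.95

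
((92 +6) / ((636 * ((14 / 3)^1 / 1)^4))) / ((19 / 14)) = 27 / 112784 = 0.00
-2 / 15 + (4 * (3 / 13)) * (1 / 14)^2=-1229 / 9555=-0.13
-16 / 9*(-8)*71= 9088 / 9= 1009.78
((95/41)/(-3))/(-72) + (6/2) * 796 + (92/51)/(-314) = 56444471395/23636664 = 2388.00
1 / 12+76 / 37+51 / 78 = 16111 / 5772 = 2.79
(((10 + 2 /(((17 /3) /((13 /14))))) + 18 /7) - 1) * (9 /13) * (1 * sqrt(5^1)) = 12744 * sqrt(5) /1547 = 18.42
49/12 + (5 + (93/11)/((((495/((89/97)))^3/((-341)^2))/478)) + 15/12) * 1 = 44701121429837/3354415527375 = 13.33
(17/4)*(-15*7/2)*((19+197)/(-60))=3213/4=803.25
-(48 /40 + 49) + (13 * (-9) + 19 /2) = -1577 /10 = -157.70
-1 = -1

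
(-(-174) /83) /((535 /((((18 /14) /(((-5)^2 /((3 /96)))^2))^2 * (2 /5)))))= 7047 /1114032640000000000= 0.00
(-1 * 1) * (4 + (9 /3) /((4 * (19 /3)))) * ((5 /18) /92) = -1565 /125856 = -0.01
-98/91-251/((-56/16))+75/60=26167/364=71.89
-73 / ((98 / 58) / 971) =-2055607 / 49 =-41951.16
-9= -9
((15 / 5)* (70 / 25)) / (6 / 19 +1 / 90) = 14364 / 559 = 25.70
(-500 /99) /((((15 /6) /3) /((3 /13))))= -200 /143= -1.40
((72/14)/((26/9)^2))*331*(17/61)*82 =336370806/72163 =4661.26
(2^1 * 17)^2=1156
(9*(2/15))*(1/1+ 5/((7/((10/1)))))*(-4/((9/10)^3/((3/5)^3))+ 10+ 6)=3040/21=144.76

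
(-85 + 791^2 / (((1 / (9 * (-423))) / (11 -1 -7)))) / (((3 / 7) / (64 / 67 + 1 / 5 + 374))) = -6286529371052854 / 1005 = -6255253105525.23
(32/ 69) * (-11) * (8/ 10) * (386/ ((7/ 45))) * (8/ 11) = -1185792/ 161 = -7365.17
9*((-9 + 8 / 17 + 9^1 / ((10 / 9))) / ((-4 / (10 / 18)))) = 73 / 136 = 0.54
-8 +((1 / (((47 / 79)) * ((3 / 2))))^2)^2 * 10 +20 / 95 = 59910630412 / 7509829059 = 7.98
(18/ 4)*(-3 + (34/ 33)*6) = 315/ 22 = 14.32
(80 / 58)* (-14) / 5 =-112 / 29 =-3.86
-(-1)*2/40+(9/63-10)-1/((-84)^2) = -346001/35280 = -9.81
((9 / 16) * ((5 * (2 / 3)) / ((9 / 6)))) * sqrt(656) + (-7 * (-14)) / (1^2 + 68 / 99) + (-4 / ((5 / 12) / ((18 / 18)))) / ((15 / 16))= 5 * sqrt(41) + 199798 / 4175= 79.87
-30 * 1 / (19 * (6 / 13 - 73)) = 390 / 17917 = 0.02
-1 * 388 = -388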